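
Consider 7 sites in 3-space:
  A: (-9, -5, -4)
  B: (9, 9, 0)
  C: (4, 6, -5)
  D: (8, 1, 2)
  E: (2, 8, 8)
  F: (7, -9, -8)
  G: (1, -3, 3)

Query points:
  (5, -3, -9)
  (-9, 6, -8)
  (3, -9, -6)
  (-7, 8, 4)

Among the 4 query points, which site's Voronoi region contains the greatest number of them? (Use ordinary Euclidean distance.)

(5, -3, -9) — d² to each: A:225, B:241, C:98, D:146, E:419, F:41, G:160 → nearest is F
(-9, 6, -8) — d² to each: A:137, B:397, C:178, D:414, E:381, F:481, G:302 → nearest is A
(3, -9, -6) — d² to each: A:164, B:396, C:227, D:189, E:486, F:20, G:121 → nearest is F
(-7, 8, 4) — d² to each: A:237, B:273, C:206, D:278, E:97, F:629, G:186 → nearest is E
Tally — A:1, E:1, F:2. F captures the most (2).

F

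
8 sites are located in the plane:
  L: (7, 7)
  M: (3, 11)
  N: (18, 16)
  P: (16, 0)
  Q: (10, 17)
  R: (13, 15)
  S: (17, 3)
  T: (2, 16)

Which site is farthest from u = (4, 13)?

P

Since √ is increasing, it suffices to compare squared distances:
|uL|² = 9 + 36 = 45
|uM|² = 1 + 4 = 5
|uN|² = 196 + 9 = 205
|uP|² = 144 + 169 = 313
|uQ|² = 36 + 16 = 52
|uR|² = 81 + 4 = 85
|uS|² = 169 + 100 = 269
|uT|² = 4 + 9 = 13
The largest is to P.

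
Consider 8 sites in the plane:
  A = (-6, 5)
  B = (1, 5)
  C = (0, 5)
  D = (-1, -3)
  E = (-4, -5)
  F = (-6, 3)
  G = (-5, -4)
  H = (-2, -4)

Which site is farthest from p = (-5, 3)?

Compare squared distances (the ordering matches that of the actual distances):
|pA|² = (-5−(-6))² + (3−5)² = 1 + 4 = 5
|pB|² = (-5−1)² + (3−5)² = 36 + 4 = 40
|pC|² = (-5−0)² + (3−5)² = 25 + 4 = 29
|pD|² = (-5−(-1))² + (3−(-3))² = 16 + 36 = 52
|pE|² = (-5−(-4))² + (3−(-5))² = 1 + 64 = 65
|pF|² = (-5−(-6))² + (3−3)² = 1 + 0 = 1
|pG|² = (-5−(-5))² + (3−(-4))² = 0 + 49 = 49
|pH|² = (-5−(-2))² + (3−(-4))² = 9 + 49 = 58
The largest is to E.

E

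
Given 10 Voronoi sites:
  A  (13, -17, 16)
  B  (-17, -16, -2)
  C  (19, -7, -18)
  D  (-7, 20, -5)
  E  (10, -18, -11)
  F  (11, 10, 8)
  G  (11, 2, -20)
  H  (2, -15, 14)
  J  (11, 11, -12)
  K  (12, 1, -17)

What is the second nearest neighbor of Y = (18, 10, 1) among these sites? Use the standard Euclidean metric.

Squared Euclidean distances:
|YA|² = (18−13)² + (10−(-17))² + (1−16)² = 25 + 729 + 225 = 979
|YB|² = (18−(-17))² + (10−(-16))² + (1−(-2))² = 1225 + 676 + 9 = 1910
|YC|² = (18−19)² + (10−(-7))² + (1−(-18))² = 1 + 289 + 361 = 651
|YD|² = (18−(-7))² + (10−20)² + (1−(-5))² = 625 + 100 + 36 = 761
|YE|² = (18−10)² + (10−(-18))² + (1−(-11))² = 64 + 784 + 144 = 992
|YF|² = (18−11)² + (10−10)² + (1−8)² = 49 + 0 + 49 = 98
|YG|² = (18−11)² + (10−2)² + (1−(-20))² = 49 + 64 + 441 = 554
|YH|² = (18−2)² + (10−(-15))² + (1−14)² = 256 + 625 + 169 = 1050
|YJ|² = (18−11)² + (10−11)² + (1−(-12))² = 49 + 1 + 169 = 219
|YK|² = (18−12)² + (10−1)² + (1−(-17))² = 36 + 81 + 324 = 441
Sorted ascending: F, J, K, … — the second-nearest is J.

J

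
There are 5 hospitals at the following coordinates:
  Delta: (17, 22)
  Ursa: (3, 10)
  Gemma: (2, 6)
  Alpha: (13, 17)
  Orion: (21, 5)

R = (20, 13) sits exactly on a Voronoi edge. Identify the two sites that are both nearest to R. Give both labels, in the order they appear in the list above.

Alpha and Orion

Squared distances from R to each site:
d²(R, Delta) = (20−17)² + (13−22)² = 9 + 81 = 90
d²(R, Ursa) = (20−3)² + (13−10)² = 289 + 9 = 298
d²(R, Gemma) = (20−2)² + (13−6)² = 324 + 49 = 373
d²(R, Alpha) = (20−13)² + (13−17)² = 49 + 16 = 65
d²(R, Orion) = (20−21)² + (13−5)² = 1 + 64 = 65
R is equidistant from Alpha and Orion (both at squared distance 65), and every other site is strictly farther — so R lies on the Alpha–Orion Voronoi edge.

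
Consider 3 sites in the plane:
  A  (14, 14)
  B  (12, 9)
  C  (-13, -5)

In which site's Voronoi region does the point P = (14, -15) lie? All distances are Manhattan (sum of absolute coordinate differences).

B

d(P,A) = |14−14| + |-15−14| = 0 + 29 = 29
d(P,B) = |14−12| + |-15−9| = 2 + 24 = 26
d(P,C) = |14−(-13)| + |-15−(-5)| = 27 + 10 = 37
Minimum is at B.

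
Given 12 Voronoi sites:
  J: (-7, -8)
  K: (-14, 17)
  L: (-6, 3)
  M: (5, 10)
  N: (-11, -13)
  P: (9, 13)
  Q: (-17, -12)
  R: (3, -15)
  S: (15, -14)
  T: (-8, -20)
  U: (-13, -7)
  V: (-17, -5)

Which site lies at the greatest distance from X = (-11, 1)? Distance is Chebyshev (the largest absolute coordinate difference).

d(X,J) = max(4, 9) = 9
d(X,K) = max(3, 16) = 16
d(X,L) = max(5, 2) = 5
d(X,M) = max(16, 9) = 16
d(X,N) = max(0, 14) = 14
d(X,P) = max(20, 12) = 20
d(X,Q) = max(6, 13) = 13
d(X,R) = max(14, 16) = 16
d(X,S) = max(26, 15) = 26
d(X,T) = max(3, 21) = 21
d(X,U) = max(2, 8) = 8
d(X,V) = max(6, 6) = 6
The largest is to S.

S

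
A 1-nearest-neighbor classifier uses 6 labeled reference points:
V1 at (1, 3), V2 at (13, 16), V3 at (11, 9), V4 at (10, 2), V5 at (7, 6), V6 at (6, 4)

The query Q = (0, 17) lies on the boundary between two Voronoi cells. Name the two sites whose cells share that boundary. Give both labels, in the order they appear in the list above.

Squared distances from Q to each site:
|QV1|² = (0−1)² + (17−3)² = 1 + 196 = 197
|QV2|² = (0−13)² + (17−16)² = 169 + 1 = 170
|QV3|² = (0−11)² + (17−9)² = 121 + 64 = 185
|QV4|² = (0−10)² + (17−2)² = 100 + 225 = 325
|QV5|² = (0−7)² + (17−6)² = 49 + 121 = 170
|QV6|² = (0−6)² + (17−4)² = 36 + 169 = 205
Q is equidistant from V2 and V5 (both at squared distance 170), and every other site is strictly farther — so Q lies on the V2–V5 Voronoi edge.

V2 and V5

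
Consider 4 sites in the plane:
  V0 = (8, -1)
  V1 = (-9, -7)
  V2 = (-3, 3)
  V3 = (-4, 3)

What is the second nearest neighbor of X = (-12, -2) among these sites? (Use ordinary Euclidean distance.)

V3

Squared Euclidean distances:
|XV0|² = (-12−8)² + (-2−(-1))² = 400 + 1 = 401
|XV1|² = (-12−(-9))² + (-2−(-7))² = 9 + 25 = 34
|XV2|² = (-12−(-3))² + (-2−3)² = 81 + 25 = 106
|XV3|² = (-12−(-4))² + (-2−3)² = 64 + 25 = 89
Sorted ascending: V1, V3, V2, … — the second-nearest is V3.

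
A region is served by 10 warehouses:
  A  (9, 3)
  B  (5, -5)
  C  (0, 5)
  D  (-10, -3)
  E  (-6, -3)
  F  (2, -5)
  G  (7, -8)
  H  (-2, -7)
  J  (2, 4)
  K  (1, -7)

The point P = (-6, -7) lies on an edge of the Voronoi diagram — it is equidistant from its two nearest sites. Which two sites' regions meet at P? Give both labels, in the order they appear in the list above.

Squared distances from P to each site:
|PA|² = (-6−9)² + (-7−3)² = 225 + 100 = 325
|PB|² = (-6−5)² + (-7−(-5))² = 121 + 4 = 125
|PC|² = (-6−0)² + (-7−5)² = 36 + 144 = 180
|PD|² = (-6−(-10))² + (-7−(-3))² = 16 + 16 = 32
|PE|² = (-6−(-6))² + (-7−(-3))² = 0 + 16 = 16
|PF|² = (-6−2)² + (-7−(-5))² = 64 + 4 = 68
|PG|² = (-6−7)² + (-7−(-8))² = 169 + 1 = 170
|PH|² = (-6−(-2))² + (-7−(-7))² = 16 + 0 = 16
|PJ|² = (-6−2)² + (-7−4)² = 64 + 121 = 185
|PK|² = (-6−1)² + (-7−(-7))² = 49 + 0 = 49
P is equidistant from E and H (both at squared distance 16), and every other site is strictly farther — so P lies on the E–H Voronoi edge.

E and H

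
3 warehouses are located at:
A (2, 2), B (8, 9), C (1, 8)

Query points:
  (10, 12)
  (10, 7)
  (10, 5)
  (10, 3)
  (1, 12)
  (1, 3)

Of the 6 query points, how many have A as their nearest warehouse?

1

(10, 12) — d² to each: A:164, B:13, C:97 → nearest is B
(10, 7) — d² to each: A:89, B:8, C:82 → nearest is B
(10, 5) — d² to each: A:73, B:20, C:90 → nearest is B
(10, 3) — d² to each: A:65, B:40, C:106 → nearest is B
(1, 12) — d² to each: A:101, B:58, C:16 → nearest is C
(1, 3) — d² to each: A:2, B:85, C:25 → nearest is A
1 of the 6 points has A as nearest.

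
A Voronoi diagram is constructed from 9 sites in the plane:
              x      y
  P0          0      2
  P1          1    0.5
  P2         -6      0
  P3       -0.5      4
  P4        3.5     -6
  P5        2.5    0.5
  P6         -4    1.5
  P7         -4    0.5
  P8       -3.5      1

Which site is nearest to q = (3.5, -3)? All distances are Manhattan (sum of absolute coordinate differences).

d(q,P0) = |3.5−0| + |-3−2| = 3.5 + 5 = 8.5
d(q,P1) = |3.5−1| + |-3−0.5| = 2.5 + 3.5 = 6
d(q,P2) = |3.5−(-6)| + |-3−0| = 9.5 + 3 = 12.5
d(q,P3) = |3.5−(-0.5)| + |-3−4| = 4 + 7 = 11
d(q,P4) = |3.5−3.5| + |-3−(-6)| = 0 + 3 = 3
d(q,P5) = |3.5−2.5| + |-3−0.5| = 1 + 3.5 = 4.5
d(q,P6) = |3.5−(-4)| + |-3−1.5| = 7.5 + 4.5 = 12
d(q,P7) = |3.5−(-4)| + |-3−0.5| = 7.5 + 3.5 = 11
d(q,P8) = |3.5−(-3.5)| + |-3−1| = 7 + 4 = 11
The smallest is to P4, so q lies in the Voronoi region of P4.

P4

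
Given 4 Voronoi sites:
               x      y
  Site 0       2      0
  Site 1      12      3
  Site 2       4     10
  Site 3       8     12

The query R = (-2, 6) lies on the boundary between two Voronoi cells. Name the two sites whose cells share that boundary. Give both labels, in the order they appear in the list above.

Site 0 and Site 2

Squared distances from R to each site:
d²(R, Site 0) = (-2−2)² + (6−0)² = 16 + 36 = 52
d²(R, Site 1) = (-2−12)² + (6−3)² = 196 + 9 = 205
d²(R, Site 2) = (-2−4)² + (6−10)² = 36 + 16 = 52
d²(R, Site 3) = (-2−8)² + (6−12)² = 100 + 36 = 136
R is equidistant from Site 0 and Site 2 (both at squared distance 52), and every other site is strictly farther — so R lies on the Site 0–Site 2 Voronoi edge.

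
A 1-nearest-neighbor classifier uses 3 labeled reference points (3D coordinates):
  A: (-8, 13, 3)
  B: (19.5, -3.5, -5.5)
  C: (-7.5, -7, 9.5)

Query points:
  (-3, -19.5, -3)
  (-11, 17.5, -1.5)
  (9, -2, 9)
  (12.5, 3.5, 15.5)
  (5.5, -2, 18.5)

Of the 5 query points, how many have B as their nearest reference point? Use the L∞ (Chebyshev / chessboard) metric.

(-3, -19.5, -3) — d to each: A:32.5, B:22.5, C:12.5 → nearest is C
(-11, 17.5, -1.5) — d to each: A:4.5, B:30.5, C:24.5 → nearest is A
(9, -2, 9) — d to each: A:17, B:14.5, C:16.5 → nearest is B
(12.5, 3.5, 15.5) — d to each: A:20.5, B:21, C:20 → nearest is C
(5.5, -2, 18.5) — d to each: A:15.5, B:24, C:13 → nearest is C
1 of the 5 points has B as nearest.

1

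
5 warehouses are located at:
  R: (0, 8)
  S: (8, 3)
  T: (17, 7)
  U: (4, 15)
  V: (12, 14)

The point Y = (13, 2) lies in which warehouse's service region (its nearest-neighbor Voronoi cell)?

Squared Euclidean distances:
|YR|² = (13−0)² + (2−8)² = 169 + 36 = 205
|YS|² = (13−8)² + (2−3)² = 25 + 1 = 26
|YT|² = (13−17)² + (2−7)² = 16 + 25 = 41
|YU|² = (13−4)² + (2−15)² = 81 + 169 = 250
|YV|² = (13−12)² + (2−14)² = 1 + 144 = 145
S is nearest.

S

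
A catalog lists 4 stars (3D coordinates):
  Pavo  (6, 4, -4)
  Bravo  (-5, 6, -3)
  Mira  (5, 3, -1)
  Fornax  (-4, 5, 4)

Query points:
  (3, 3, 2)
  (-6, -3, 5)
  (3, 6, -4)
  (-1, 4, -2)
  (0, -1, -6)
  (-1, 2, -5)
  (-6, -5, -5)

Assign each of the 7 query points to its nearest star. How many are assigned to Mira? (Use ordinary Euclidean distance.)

1

(3, 3, 2) — d² to each: Pavo:46, Bravo:98, Mira:13, Fornax:57 → nearest is Mira
(-6, -3, 5) — d² to each: Pavo:274, Bravo:146, Mira:193, Fornax:69 → nearest is Fornax
(3, 6, -4) — d² to each: Pavo:13, Bravo:65, Mira:22, Fornax:114 → nearest is Pavo
(-1, 4, -2) — d² to each: Pavo:53, Bravo:21, Mira:38, Fornax:46 → nearest is Bravo
(0, -1, -6) — d² to each: Pavo:65, Bravo:83, Mira:66, Fornax:152 → nearest is Pavo
(-1, 2, -5) — d² to each: Pavo:54, Bravo:36, Mira:53, Fornax:99 → nearest is Bravo
(-6, -5, -5) — d² to each: Pavo:226, Bravo:126, Mira:201, Fornax:185 → nearest is Bravo
1 of the 7 points has Mira as nearest.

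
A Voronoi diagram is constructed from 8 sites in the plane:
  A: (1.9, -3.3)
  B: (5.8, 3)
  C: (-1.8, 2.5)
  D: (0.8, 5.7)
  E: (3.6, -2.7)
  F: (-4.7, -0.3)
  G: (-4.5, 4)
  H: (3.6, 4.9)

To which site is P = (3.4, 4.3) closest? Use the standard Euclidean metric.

H

Squared Euclidean distances:
|PA|² = 2.25 + 57.76 = 60.01
|PB|² = 5.76 + 1.69 = 7.45
|PC|² = 27.04 + 3.24 = 30.28
|PD|² = 6.76 + 1.96 = 8.72
|PE|² = 0.04 + 49 = 49.04
|PF|² = 65.61 + 21.16 = 86.77
|PG|² = 62.41 + 0.09 = 62.5
|PH|² = 0.04 + 0.36 = 0.4
H is nearest.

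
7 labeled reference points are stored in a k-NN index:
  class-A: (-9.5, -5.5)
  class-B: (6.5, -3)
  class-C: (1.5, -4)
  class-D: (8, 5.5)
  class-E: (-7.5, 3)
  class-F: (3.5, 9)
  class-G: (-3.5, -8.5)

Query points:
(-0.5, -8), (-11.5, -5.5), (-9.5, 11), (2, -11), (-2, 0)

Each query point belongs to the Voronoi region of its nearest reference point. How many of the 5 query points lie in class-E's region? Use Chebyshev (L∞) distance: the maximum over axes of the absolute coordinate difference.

(-0.5, -8) — d to each: class-A:9, class-B:7, class-C:4, class-D:13.5, class-E:11, class-F:17, class-G:3 → nearest is class-G
(-11.5, -5.5) — d to each: class-A:2, class-B:18, class-C:13, class-D:19.5, class-E:8.5, class-F:15, class-G:8 → nearest is class-A
(-9.5, 11) — d to each: class-A:16.5, class-B:16, class-C:15, class-D:17.5, class-E:8, class-F:13, class-G:19.5 → nearest is class-E
(2, -11) — d to each: class-A:11.5, class-B:8, class-C:7, class-D:16.5, class-E:14, class-F:20, class-G:5.5 → nearest is class-G
(-2, 0) — d to each: class-A:7.5, class-B:8.5, class-C:4, class-D:10, class-E:5.5, class-F:9, class-G:8.5 → nearest is class-C
1 of the 5 points has class-E as nearest.

1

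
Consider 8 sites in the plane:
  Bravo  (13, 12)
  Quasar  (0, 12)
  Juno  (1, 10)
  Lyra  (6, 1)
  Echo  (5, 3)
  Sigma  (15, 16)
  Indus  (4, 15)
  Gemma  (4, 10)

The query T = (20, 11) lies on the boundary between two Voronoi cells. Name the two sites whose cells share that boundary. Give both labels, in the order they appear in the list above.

Squared distances from T to each site:
d²(T, Bravo) = 49 + 1 = 50
d²(T, Quasar) = 400 + 1 = 401
d²(T, Juno) = 361 + 1 = 362
d²(T, Lyra) = 196 + 100 = 296
d²(T, Echo) = 225 + 64 = 289
d²(T, Sigma) = 25 + 25 = 50
d²(T, Indus) = 256 + 16 = 272
d²(T, Gemma) = 256 + 1 = 257
T is equidistant from Bravo and Sigma (both at squared distance 50), and every other site is strictly farther — so T lies on the Bravo–Sigma Voronoi edge.

Bravo and Sigma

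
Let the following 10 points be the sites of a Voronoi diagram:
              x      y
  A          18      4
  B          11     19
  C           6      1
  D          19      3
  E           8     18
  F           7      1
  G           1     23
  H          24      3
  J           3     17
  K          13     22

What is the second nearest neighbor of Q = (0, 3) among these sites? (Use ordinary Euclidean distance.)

Compare squared distances (the ordering matches that of the actual distances):
|QA|² = (0−18)² + (3−4)² = 324 + 1 = 325
|QB|² = (0−11)² + (3−19)² = 121 + 256 = 377
|QC|² = (0−6)² + (3−1)² = 36 + 4 = 40
|QD|² = (0−19)² + (3−3)² = 361 + 0 = 361
|QE|² = (0−8)² + (3−18)² = 64 + 225 = 289
|QF|² = (0−7)² + (3−1)² = 49 + 4 = 53
|QG|² = (0−1)² + (3−23)² = 1 + 400 = 401
|QH|² = (0−24)² + (3−3)² = 576 + 0 = 576
|QJ|² = (0−3)² + (3−17)² = 9 + 196 = 205
|QK|² = (0−13)² + (3−22)² = 169 + 361 = 530
Sorted ascending: C, F, J, … — the second-nearest is F.

F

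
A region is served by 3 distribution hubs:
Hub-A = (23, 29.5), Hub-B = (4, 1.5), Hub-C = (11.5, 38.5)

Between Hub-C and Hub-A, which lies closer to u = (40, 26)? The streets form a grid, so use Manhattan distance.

d(u, Hub-C) = |40−11.5| + |26−38.5| = 28.5 + 12.5 = 41
d(u, Hub-A) = |40−23| + |26−29.5| = 17 + 3.5 = 20.5
41 > 20.5, so Hub-A is closer.

Hub-A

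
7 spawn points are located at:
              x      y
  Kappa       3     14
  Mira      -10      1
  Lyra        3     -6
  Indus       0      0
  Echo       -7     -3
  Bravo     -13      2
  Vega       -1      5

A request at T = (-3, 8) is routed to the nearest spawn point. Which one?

Compare squared distances (the ordering matches that of the actual distances):
d²(T, Kappa) = (-3−3)² + (8−14)² = 36 + 36 = 72
d²(T, Mira) = (-3−(-10))² + (8−1)² = 49 + 49 = 98
d²(T, Lyra) = (-3−3)² + (8−(-6))² = 36 + 196 = 232
d²(T, Indus) = (-3−0)² + (8−0)² = 9 + 64 = 73
d²(T, Echo) = (-3−(-7))² + (8−(-3))² = 16 + 121 = 137
d²(T, Bravo) = (-3−(-13))² + (8−2)² = 100 + 36 = 136
d²(T, Vega) = (-3−(-1))² + (8−5)² = 4 + 9 = 13
The smallest is to Vega, so T lies in the Voronoi region of Vega.

Vega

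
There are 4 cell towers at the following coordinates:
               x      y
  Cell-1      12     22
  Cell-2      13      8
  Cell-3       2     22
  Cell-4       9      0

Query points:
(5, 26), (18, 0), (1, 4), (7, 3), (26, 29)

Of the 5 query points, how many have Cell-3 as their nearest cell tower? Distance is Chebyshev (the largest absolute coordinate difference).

(5, 26) — d to each: Cell-1:7, Cell-2:18, Cell-3:4, Cell-4:26 → nearest is Cell-3
(18, 0) — d to each: Cell-1:22, Cell-2:8, Cell-3:22, Cell-4:9 → nearest is Cell-2
(1, 4) — d to each: Cell-1:18, Cell-2:12, Cell-3:18, Cell-4:8 → nearest is Cell-4
(7, 3) — d to each: Cell-1:19, Cell-2:6, Cell-3:19, Cell-4:3 → nearest is Cell-4
(26, 29) — d to each: Cell-1:14, Cell-2:21, Cell-3:24, Cell-4:29 → nearest is Cell-1
1 of the 5 points has Cell-3 as nearest.

1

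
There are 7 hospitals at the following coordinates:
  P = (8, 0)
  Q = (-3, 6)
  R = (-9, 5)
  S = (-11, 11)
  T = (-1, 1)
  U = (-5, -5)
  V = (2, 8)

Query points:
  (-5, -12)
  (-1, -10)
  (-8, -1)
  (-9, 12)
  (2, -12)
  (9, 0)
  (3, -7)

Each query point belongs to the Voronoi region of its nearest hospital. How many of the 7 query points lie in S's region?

(-5, -12) — d² to each: P:313, Q:328, R:305, S:565, T:185, U:49, V:449 → nearest is U
(-1, -10) — d² to each: P:181, Q:260, R:289, S:541, T:121, U:41, V:333 → nearest is U
(-8, -1) — d² to each: P:257, Q:74, R:37, S:153, T:53, U:25, V:181 → nearest is U
(-9, 12) — d² to each: P:433, Q:72, R:49, S:5, T:185, U:305, V:137 → nearest is S
(2, -12) — d² to each: P:180, Q:349, R:410, S:698, T:178, U:98, V:400 → nearest is U
(9, 0) — d² to each: P:1, Q:180, R:349, S:521, T:101, U:221, V:113 → nearest is P
(3, -7) — d² to each: P:74, Q:205, R:288, S:520, T:80, U:68, V:226 → nearest is U
1 of the 7 points has S as nearest.

1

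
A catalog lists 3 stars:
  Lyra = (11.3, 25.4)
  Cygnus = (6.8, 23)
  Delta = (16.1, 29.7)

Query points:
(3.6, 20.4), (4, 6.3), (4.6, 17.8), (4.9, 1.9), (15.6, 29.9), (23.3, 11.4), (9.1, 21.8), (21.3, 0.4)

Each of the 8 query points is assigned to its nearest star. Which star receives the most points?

Cygnus

(3.6, 20.4) — d² to each: Lyra:84.29, Cygnus:17, Delta:242.74 → nearest is Cygnus
(4, 6.3) — d² to each: Lyra:418.1, Cygnus:286.73, Delta:693.97 → nearest is Cygnus
(4.6, 17.8) — d² to each: Lyra:102.65, Cygnus:31.88, Delta:273.86 → nearest is Cygnus
(4.9, 1.9) — d² to each: Lyra:593.21, Cygnus:448.82, Delta:898.28 → nearest is Cygnus
(15.6, 29.9) — d² to each: Lyra:38.74, Cygnus:125.05, Delta:0.29 → nearest is Delta
(23.3, 11.4) — d² to each: Lyra:340, Cygnus:406.81, Delta:386.73 → nearest is Lyra
(9.1, 21.8) — d² to each: Lyra:17.8, Cygnus:6.73, Delta:111.41 → nearest is Cygnus
(21.3, 0.4) — d² to each: Lyra:725, Cygnus:721.01, Delta:885.53 → nearest is Cygnus
Tally — Lyra:1, Cygnus:6, Delta:1. Cygnus captures the most (6).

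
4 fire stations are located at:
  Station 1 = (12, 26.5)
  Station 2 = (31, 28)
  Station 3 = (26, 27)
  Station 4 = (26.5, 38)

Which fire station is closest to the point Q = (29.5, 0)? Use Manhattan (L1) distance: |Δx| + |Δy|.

d(Q, Station 1) = |29.5−12| + |0−26.5| = 17.5 + 26.5 = 44
d(Q, Station 2) = |29.5−31| + |0−28| = 1.5 + 28 = 29.5
d(Q, Station 3) = |29.5−26| + |0−27| = 3.5 + 27 = 30.5
d(Q, Station 4) = |29.5−26.5| + |0−38| = 3 + 38 = 41
The smallest is to Station 2, so Q lies in the Voronoi region of Station 2.

Station 2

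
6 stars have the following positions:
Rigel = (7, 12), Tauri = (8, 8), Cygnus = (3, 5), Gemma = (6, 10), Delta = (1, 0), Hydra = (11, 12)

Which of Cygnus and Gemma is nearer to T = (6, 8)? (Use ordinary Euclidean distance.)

Gemma

Compare squared distances:
d²(T, Cygnus) = (6−3)² + (8−5)² = 9 + 9 = 18
d²(T, Gemma) = (6−6)² + (8−10)² = 0 + 4 = 4
18 > 4, so Gemma is closer.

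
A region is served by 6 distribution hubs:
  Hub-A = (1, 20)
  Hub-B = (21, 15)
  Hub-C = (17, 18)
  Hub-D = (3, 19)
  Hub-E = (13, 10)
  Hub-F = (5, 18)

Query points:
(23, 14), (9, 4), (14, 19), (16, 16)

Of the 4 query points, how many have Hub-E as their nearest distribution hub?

(23, 14) — d² to each: Hub-A:520, Hub-B:5, Hub-C:52, Hub-D:425, Hub-E:116, Hub-F:340 → nearest is Hub-B
(9, 4) — d² to each: Hub-A:320, Hub-B:265, Hub-C:260, Hub-D:261, Hub-E:52, Hub-F:212 → nearest is Hub-E
(14, 19) — d² to each: Hub-A:170, Hub-B:65, Hub-C:10, Hub-D:121, Hub-E:82, Hub-F:82 → nearest is Hub-C
(16, 16) — d² to each: Hub-A:241, Hub-B:26, Hub-C:5, Hub-D:178, Hub-E:45, Hub-F:125 → nearest is Hub-C
1 of the 4 points has Hub-E as nearest.

1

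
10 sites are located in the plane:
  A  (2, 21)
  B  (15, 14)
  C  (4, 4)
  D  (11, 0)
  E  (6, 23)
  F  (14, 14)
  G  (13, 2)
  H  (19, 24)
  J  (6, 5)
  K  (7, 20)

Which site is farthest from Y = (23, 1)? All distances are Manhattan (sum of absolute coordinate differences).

d(Y,A) = |23−2| + |1−21| = 21 + 20 = 41
d(Y,B) = |23−15| + |1−14| = 8 + 13 = 21
d(Y,C) = |23−4| + |1−4| = 19 + 3 = 22
d(Y,D) = |23−11| + |1−0| = 12 + 1 = 13
d(Y,E) = |23−6| + |1−23| = 17 + 22 = 39
d(Y,F) = |23−14| + |1−14| = 9 + 13 = 22
d(Y,G) = |23−13| + |1−2| = 10 + 1 = 11
d(Y,H) = |23−19| + |1−24| = 4 + 23 = 27
d(Y,J) = |23−6| + |1−5| = 17 + 4 = 21
d(Y,K) = |23−7| + |1−20| = 16 + 19 = 35
The largest is to A.

A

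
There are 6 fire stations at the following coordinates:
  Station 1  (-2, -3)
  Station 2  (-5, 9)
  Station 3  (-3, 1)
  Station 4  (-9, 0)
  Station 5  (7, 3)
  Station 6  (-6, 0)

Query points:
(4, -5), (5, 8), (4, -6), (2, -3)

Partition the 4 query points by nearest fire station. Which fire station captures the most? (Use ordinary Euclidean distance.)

Station 1

(4, -5) — d² to each: Station 1:40, Station 2:277, Station 3:85, Station 4:194, Station 5:73, Station 6:125 → nearest is Station 1
(5, 8) — d² to each: Station 1:170, Station 2:101, Station 3:113, Station 4:260, Station 5:29, Station 6:185 → nearest is Station 5
(4, -6) — d² to each: Station 1:45, Station 2:306, Station 3:98, Station 4:205, Station 5:90, Station 6:136 → nearest is Station 1
(2, -3) — d² to each: Station 1:16, Station 2:193, Station 3:41, Station 4:130, Station 5:61, Station 6:73 → nearest is Station 1
Tally — Station 1:3, Station 5:1. Station 1 captures the most (3).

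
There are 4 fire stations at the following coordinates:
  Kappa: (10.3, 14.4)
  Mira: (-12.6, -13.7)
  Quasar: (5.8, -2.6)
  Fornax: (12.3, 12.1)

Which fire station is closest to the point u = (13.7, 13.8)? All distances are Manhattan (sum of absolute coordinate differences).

Fornax

d(u, Kappa) = |13.7−10.3| + |13.8−14.4| = 3.4 + 0.6 = 4
d(u, Mira) = |13.7−(-12.6)| + |13.8−(-13.7)| = 26.3 + 27.5 = 53.8
d(u, Quasar) = |13.7−5.8| + |13.8−(-2.6)| = 7.9 + 16.4 = 24.3
d(u, Fornax) = |13.7−12.3| + |13.8−12.1| = 1.4 + 1.7 = 3.1
The smallest is to Fornax, so u lies in the Voronoi region of Fornax.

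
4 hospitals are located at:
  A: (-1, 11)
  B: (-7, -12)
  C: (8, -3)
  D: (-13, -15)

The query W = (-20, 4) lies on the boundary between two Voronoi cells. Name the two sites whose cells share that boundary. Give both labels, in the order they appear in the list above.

Squared distances from W to each site:
|WA|² = (-20−(-1))² + (4−11)² = 361 + 49 = 410
|WB|² = (-20−(-7))² + (4−(-12))² = 169 + 256 = 425
|WC|² = (-20−8)² + (4−(-3))² = 784 + 49 = 833
|WD|² = (-20−(-13))² + (4−(-15))² = 49 + 361 = 410
W is equidistant from A and D (both at squared distance 410), and every other site is strictly farther — so W lies on the A–D Voronoi edge.

A and D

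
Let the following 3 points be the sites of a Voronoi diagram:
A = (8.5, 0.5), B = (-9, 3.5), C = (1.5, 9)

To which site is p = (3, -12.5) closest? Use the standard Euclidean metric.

A

Since √ is increasing, it suffices to compare squared distances:
|pA|² = (3−8.5)² + (-12.5−0.5)² = 30.25 + 169 = 199.25
|pB|² = (3−(-9))² + (-12.5−3.5)² = 144 + 256 = 400
|pC|² = (3−1.5)² + (-12.5−9)² = 2.25 + 462.25 = 464.5
Minimum is at A.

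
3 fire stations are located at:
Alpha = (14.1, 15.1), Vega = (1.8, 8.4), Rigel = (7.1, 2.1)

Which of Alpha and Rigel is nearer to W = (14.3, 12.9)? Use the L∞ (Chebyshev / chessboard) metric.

d(W, Alpha) = max(0.2, 2.2) = 2.2
d(W, Rigel) = max(7.2, 10.8) = 10.8
2.2 < 10.8, so Alpha is closer.

Alpha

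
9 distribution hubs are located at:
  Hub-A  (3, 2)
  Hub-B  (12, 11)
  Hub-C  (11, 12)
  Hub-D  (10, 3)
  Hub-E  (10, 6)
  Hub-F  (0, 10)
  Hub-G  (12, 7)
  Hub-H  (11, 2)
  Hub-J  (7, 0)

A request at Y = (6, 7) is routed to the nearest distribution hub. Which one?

Since √ is increasing, it suffices to compare squared distances:
d²(Y, Hub-A) = (6−3)² + (7−2)² = 9 + 25 = 34
d²(Y, Hub-B) = (6−12)² + (7−11)² = 36 + 16 = 52
d²(Y, Hub-C) = (6−11)² + (7−12)² = 25 + 25 = 50
d²(Y, Hub-D) = (6−10)² + (7−3)² = 16 + 16 = 32
d²(Y, Hub-E) = (6−10)² + (7−6)² = 16 + 1 = 17
d²(Y, Hub-F) = (6−0)² + (7−10)² = 36 + 9 = 45
d²(Y, Hub-G) = (6−12)² + (7−7)² = 36 + 0 = 36
d²(Y, Hub-H) = (6−11)² + (7−2)² = 25 + 25 = 50
d²(Y, Hub-J) = (6−7)² + (7−0)² = 1 + 49 = 50
The smallest is to Hub-E, so Y lies in the Voronoi region of Hub-E.

Hub-E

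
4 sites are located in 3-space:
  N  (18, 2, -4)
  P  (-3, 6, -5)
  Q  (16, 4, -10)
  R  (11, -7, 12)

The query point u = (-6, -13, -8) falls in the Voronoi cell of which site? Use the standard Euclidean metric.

P

Compare squared distances (the ordering matches that of the actual distances):
|uN|² = (-6−18)² + (-13−2)² + (-8−(-4))² = 576 + 225 + 16 = 817
|uP|² = (-6−(-3))² + (-13−6)² + (-8−(-5))² = 9 + 361 + 9 = 379
|uQ|² = (-6−16)² + (-13−4)² + (-8−(-10))² = 484 + 289 + 4 = 777
|uR|² = (-6−11)² + (-13−(-7))² + (-8−12)² = 289 + 36 + 400 = 725
The smallest is to P, so u lies in the Voronoi region of P.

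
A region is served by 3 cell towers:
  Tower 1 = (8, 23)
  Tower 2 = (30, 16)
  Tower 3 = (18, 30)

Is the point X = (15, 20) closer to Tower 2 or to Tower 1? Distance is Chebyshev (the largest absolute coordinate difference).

d(X, Tower 2) = max(15, 4) = 15
d(X, Tower 1) = max(7, 3) = 7
15 > 7, so Tower 1 is closer.

Tower 1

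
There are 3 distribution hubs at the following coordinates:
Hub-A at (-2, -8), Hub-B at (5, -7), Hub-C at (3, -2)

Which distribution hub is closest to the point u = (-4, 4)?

Compare squared distances (the ordering matches that of the actual distances):
d²(u, Hub-A) = (-4−(-2))² + (4−(-8))² = 4 + 144 = 148
d²(u, Hub-B) = (-4−5)² + (4−(-7))² = 81 + 121 = 202
d²(u, Hub-C) = (-4−3)² + (4−(-2))² = 49 + 36 = 85
Minimum is at Hub-C.

Hub-C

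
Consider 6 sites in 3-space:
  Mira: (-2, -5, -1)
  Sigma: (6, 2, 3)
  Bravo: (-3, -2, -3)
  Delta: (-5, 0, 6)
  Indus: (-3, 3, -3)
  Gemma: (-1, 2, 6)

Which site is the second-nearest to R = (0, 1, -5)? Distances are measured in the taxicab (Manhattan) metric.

d(R, Mira) = 2 + 6 + 4 = 12
d(R, Sigma) = 6 + 1 + 8 = 15
d(R, Bravo) = 3 + 3 + 2 = 8
d(R, Delta) = 5 + 1 + 11 = 17
d(R, Indus) = 3 + 2 + 2 = 7
d(R, Gemma) = 1 + 1 + 11 = 13
Sorted ascending: Indus, Bravo, Mira, … — the second-nearest is Bravo.

Bravo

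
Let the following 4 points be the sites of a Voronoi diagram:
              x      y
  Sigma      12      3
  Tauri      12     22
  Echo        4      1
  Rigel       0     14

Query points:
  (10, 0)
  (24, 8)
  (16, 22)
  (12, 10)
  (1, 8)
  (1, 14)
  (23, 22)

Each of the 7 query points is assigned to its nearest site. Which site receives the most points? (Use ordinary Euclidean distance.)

(10, 0) — d² to each: Sigma:13, Tauri:488, Echo:37, Rigel:296 → nearest is Sigma
(24, 8) — d² to each: Sigma:169, Tauri:340, Echo:449, Rigel:612 → nearest is Sigma
(16, 22) — d² to each: Sigma:377, Tauri:16, Echo:585, Rigel:320 → nearest is Tauri
(12, 10) — d² to each: Sigma:49, Tauri:144, Echo:145, Rigel:160 → nearest is Sigma
(1, 8) — d² to each: Sigma:146, Tauri:317, Echo:58, Rigel:37 → nearest is Rigel
(1, 14) — d² to each: Sigma:242, Tauri:185, Echo:178, Rigel:1 → nearest is Rigel
(23, 22) — d² to each: Sigma:482, Tauri:121, Echo:802, Rigel:593 → nearest is Tauri
Tally — Sigma:3, Tauri:2, Rigel:2. Sigma captures the most (3).

Sigma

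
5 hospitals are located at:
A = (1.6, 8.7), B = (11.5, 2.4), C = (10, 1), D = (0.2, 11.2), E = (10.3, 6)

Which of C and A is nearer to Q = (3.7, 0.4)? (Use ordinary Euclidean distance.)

Compare squared distances:
|QC|² = (3.7−10)² + (0.4−1)² = 39.69 + 0.36 = 40.05
|QA|² = (3.7−1.6)² + (0.4−8.7)² = 4.41 + 68.89 = 73.3
40.05 < 73.3, so C is closer.

C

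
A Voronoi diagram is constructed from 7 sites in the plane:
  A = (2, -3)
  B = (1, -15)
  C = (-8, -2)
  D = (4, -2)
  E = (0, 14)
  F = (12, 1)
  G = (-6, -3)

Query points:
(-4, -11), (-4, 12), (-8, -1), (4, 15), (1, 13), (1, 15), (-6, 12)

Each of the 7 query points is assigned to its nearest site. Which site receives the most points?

E

(-4, -11) — d² to each: A:100, B:41, C:97, D:145, E:641, F:400, G:68 → nearest is B
(-4, 12) — d² to each: A:261, B:754, C:212, D:260, E:20, F:377, G:229 → nearest is E
(-8, -1) — d² to each: A:104, B:277, C:1, D:145, E:289, F:404, G:8 → nearest is C
(4, 15) — d² to each: A:328, B:909, C:433, D:289, E:17, F:260, G:424 → nearest is E
(1, 13) — d² to each: A:257, B:784, C:306, D:234, E:2, F:265, G:305 → nearest is E
(1, 15) — d² to each: A:325, B:900, C:370, D:298, E:2, F:317, G:373 → nearest is E
(-6, 12) — d² to each: A:289, B:778, C:200, D:296, E:40, F:445, G:225 → nearest is E
Tally — B:1, C:1, E:5. E captures the most (5).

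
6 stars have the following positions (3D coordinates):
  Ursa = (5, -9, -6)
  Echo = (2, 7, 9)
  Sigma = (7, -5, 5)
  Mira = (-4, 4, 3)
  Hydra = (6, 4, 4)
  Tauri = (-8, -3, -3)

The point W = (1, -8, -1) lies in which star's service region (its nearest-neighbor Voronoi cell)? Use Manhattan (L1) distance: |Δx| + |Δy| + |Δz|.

Ursa

d(W, Ursa) = |1−5| + |-8−(-9)| + |-1−(-6)| = 4 + 1 + 5 = 10
d(W, Echo) = |1−2| + |-8−7| + |-1−9| = 1 + 15 + 10 = 26
d(W, Sigma) = |1−7| + |-8−(-5)| + |-1−5| = 6 + 3 + 6 = 15
d(W, Mira) = |1−(-4)| + |-8−4| + |-1−3| = 5 + 12 + 4 = 21
d(W, Hydra) = |1−6| + |-8−4| + |-1−4| = 5 + 12 + 5 = 22
d(W, Tauri) = |1−(-8)| + |-8−(-3)| + |-1−(-3)| = 9 + 5 + 2 = 16
Ursa is nearest.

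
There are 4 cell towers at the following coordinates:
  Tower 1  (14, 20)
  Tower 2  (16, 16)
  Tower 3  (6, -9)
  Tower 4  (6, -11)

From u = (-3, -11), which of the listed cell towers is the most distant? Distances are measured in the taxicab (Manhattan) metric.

Tower 1

d(u, Tower 1) = |-3−14| + |-11−20| = 17 + 31 = 48
d(u, Tower 2) = |-3−16| + |-11−16| = 19 + 27 = 46
d(u, Tower 3) = |-3−6| + |-11−(-9)| = 9 + 2 = 11
d(u, Tower 4) = |-3−6| + |-11−(-11)| = 9 + 0 = 9
The largest is to Tower 1.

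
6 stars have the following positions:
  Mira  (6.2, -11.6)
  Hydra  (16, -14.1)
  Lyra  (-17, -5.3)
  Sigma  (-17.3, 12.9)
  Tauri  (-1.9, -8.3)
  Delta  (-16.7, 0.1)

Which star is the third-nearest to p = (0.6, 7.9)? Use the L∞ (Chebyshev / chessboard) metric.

Lyra

d(p, Mira) = max(5.6, 19.5) = 19.5
d(p, Hydra) = max(15.4, 22) = 22
d(p, Lyra) = max(17.6, 13.2) = 17.6
d(p, Sigma) = max(17.9, 5) = 17.9
d(p, Tauri) = max(2.5, 16.2) = 16.2
d(p, Delta) = max(17.3, 7.8) = 17.3
Sorted ascending: Tauri, Delta, Lyra, Sigma, … — the third-nearest is Lyra.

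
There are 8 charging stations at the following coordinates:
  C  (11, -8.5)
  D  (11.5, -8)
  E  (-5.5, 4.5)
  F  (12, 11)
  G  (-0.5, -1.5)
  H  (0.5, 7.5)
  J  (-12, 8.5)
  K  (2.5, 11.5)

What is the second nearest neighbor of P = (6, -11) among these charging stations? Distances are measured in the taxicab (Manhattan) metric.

D

d(P,C) = |6−11| + |-11−(-8.5)| = 5 + 2.5 = 7.5
d(P,D) = |6−11.5| + |-11−(-8)| = 5.5 + 3 = 8.5
d(P,E) = |6−(-5.5)| + |-11−4.5| = 11.5 + 15.5 = 27
d(P,F) = |6−12| + |-11−11| = 6 + 22 = 28
d(P,G) = |6−(-0.5)| + |-11−(-1.5)| = 6.5 + 9.5 = 16
d(P,H) = |6−0.5| + |-11−7.5| = 5.5 + 18.5 = 24
d(P,J) = |6−(-12)| + |-11−8.5| = 18 + 19.5 = 37.5
d(P,K) = |6−2.5| + |-11−11.5| = 3.5 + 22.5 = 26
Sorted ascending: C, D, G, … — the second-nearest is D.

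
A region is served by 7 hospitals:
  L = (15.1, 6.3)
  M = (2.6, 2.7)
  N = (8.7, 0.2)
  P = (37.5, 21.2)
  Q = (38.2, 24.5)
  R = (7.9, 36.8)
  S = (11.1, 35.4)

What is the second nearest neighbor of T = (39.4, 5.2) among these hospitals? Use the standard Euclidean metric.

Since √ is increasing, it suffices to compare squared distances:
|TL|² = (39.4−15.1)² + (5.2−6.3)² = 590.49 + 1.21 = 591.7
|TM|² = (39.4−2.6)² + (5.2−2.7)² = 1354.24 + 6.25 = 1360.49
|TN|² = (39.4−8.7)² + (5.2−0.2)² = 942.49 + 25 = 967.49
|TP|² = (39.4−37.5)² + (5.2−21.2)² = 3.61 + 256 = 259.61
|TQ|² = (39.4−38.2)² + (5.2−24.5)² = 1.44 + 372.49 = 373.93
|TR|² = (39.4−7.9)² + (5.2−36.8)² = 992.25 + 998.56 = 1990.81
|TS|² = (39.4−11.1)² + (5.2−35.4)² = 800.89 + 912.04 = 1712.93
Sorted ascending: P, Q, L, … — the second-nearest is Q.

Q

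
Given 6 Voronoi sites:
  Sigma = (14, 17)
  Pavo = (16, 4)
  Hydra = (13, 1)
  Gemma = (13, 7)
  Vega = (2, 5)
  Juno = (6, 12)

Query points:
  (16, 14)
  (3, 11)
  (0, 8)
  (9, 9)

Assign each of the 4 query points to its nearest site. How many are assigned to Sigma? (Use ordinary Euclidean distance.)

(16, 14) — d² to each: Sigma:13, Pavo:100, Hydra:178, Gemma:58, Vega:277, Juno:104 → nearest is Sigma
(3, 11) — d² to each: Sigma:157, Pavo:218, Hydra:200, Gemma:116, Vega:37, Juno:10 → nearest is Juno
(0, 8) — d² to each: Sigma:277, Pavo:272, Hydra:218, Gemma:170, Vega:13, Juno:52 → nearest is Vega
(9, 9) — d² to each: Sigma:89, Pavo:74, Hydra:80, Gemma:20, Vega:65, Juno:18 → nearest is Juno
1 of the 4 points has Sigma as nearest.

1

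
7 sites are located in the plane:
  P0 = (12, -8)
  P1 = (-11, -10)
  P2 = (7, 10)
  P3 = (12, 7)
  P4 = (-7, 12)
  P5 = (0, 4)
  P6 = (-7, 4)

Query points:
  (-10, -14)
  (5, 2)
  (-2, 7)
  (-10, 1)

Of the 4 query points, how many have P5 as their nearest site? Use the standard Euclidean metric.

2

(-10, -14) — d² to each: P0:520, P1:17, P2:865, P3:925, P4:685, P5:424, P6:333 → nearest is P1
(5, 2) — d² to each: P0:149, P1:400, P2:68, P3:74, P4:244, P5:29, P6:148 → nearest is P5
(-2, 7) — d² to each: P0:421, P1:370, P2:90, P3:196, P4:50, P5:13, P6:34 → nearest is P5
(-10, 1) — d² to each: P0:565, P1:122, P2:370, P3:520, P4:130, P5:109, P6:18 → nearest is P6
2 of the 4 points have P5 as nearest.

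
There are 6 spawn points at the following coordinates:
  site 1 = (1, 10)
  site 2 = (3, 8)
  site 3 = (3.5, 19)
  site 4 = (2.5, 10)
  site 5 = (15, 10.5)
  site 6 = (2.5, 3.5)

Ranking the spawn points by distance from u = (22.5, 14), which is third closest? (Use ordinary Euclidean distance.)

Compare squared distances (the ordering matches that of the actual distances):
d²(u, site 1) = (22.5−1)² + (14−10)² = 462.25 + 16 = 478.25
d²(u, site 2) = (22.5−3)² + (14−8)² = 380.25 + 36 = 416.25
d²(u, site 3) = (22.5−3.5)² + (14−19)² = 361 + 25 = 386
d²(u, site 4) = (22.5−2.5)² + (14−10)² = 400 + 16 = 416
d²(u, site 5) = (22.5−15)² + (14−10.5)² = 56.25 + 12.25 = 68.5
d²(u, site 6) = (22.5−2.5)² + (14−3.5)² = 400 + 110.25 = 510.25
Sorted ascending: site 5, site 3, site 4, site 2, … — the third-nearest is site 4.

site 4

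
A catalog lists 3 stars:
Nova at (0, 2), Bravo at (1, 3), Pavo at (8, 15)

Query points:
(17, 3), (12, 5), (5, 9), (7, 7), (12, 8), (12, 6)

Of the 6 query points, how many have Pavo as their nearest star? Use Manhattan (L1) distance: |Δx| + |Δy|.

(17, 3) — d to each: Nova:18, Bravo:16, Pavo:21 → nearest is Bravo
(12, 5) — d to each: Nova:15, Bravo:13, Pavo:14 → nearest is Bravo
(5, 9) — d to each: Nova:12, Bravo:10, Pavo:9 → nearest is Pavo
(7, 7) — d to each: Nova:12, Bravo:10, Pavo:9 → nearest is Pavo
(12, 8) — d to each: Nova:18, Bravo:16, Pavo:11 → nearest is Pavo
(12, 6) — d to each: Nova:16, Bravo:14, Pavo:13 → nearest is Pavo
4 of the 6 points have Pavo as nearest.

4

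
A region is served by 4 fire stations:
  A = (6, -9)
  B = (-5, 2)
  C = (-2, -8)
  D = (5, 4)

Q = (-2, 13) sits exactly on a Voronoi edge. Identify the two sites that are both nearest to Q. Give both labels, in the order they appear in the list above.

B and D

Squared distances from Q to each site:
|QA|² = (-2−6)² + (13−(-9))² = 64 + 484 = 548
|QB|² = (-2−(-5))² + (13−2)² = 9 + 121 = 130
|QC|² = (-2−(-2))² + (13−(-8))² = 0 + 441 = 441
|QD|² = (-2−5)² + (13−4)² = 49 + 81 = 130
Q is equidistant from B and D (both at squared distance 130), and every other site is strictly farther — so Q lies on the B–D Voronoi edge.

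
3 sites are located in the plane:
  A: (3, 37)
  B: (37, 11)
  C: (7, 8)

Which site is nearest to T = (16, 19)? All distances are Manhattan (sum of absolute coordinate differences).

d(T,A) = |16−3| + |19−37| = 13 + 18 = 31
d(T,B) = |16−37| + |19−11| = 21 + 8 = 29
d(T,C) = |16−7| + |19−8| = 9 + 11 = 20
C is nearest.

C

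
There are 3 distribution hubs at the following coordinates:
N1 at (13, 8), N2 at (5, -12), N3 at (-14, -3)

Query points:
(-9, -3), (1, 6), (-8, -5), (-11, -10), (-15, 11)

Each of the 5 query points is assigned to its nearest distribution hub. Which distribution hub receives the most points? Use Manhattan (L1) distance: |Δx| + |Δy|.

(-9, -3) — d to each: N1:33, N2:23, N3:5 → nearest is N3
(1, 6) — d to each: N1:14, N2:22, N3:24 → nearest is N1
(-8, -5) — d to each: N1:34, N2:20, N3:8 → nearest is N3
(-11, -10) — d to each: N1:42, N2:18, N3:10 → nearest is N3
(-15, 11) — d to each: N1:31, N2:43, N3:15 → nearest is N3
Tally — N1:1, N3:4. N3 captures the most (4).

N3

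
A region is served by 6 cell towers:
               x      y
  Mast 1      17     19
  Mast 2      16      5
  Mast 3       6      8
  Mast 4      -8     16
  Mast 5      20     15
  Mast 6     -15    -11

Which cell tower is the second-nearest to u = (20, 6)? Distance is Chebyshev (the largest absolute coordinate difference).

Mast 5

d(u, Mast 1) = max(3, 13) = 13
d(u, Mast 2) = max(4, 1) = 4
d(u, Mast 3) = max(14, 2) = 14
d(u, Mast 4) = max(28, 10) = 28
d(u, Mast 5) = max(0, 9) = 9
d(u, Mast 6) = max(35, 17) = 35
Sorted ascending: Mast 2, Mast 5, Mast 1, … — the second-nearest is Mast 5.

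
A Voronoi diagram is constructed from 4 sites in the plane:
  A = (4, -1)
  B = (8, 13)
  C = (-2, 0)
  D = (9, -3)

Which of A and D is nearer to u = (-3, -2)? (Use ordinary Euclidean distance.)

Compare squared distances:
|uA|² = (-3−4)² + (-2−(-1))² = 49 + 1 = 50
|uD|² = (-3−9)² + (-2−(-3))² = 144 + 1 = 145
50 < 145, so A is closer.

A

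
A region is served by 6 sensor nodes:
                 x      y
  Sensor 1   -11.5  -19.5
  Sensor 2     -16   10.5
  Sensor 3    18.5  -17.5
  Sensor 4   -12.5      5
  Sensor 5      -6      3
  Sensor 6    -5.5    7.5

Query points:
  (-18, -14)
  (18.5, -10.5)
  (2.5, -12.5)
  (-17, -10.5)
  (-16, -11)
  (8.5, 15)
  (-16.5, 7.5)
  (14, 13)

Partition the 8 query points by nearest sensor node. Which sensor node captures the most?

(-18, -14) — d² to each: Sensor 1:72.5, Sensor 2:604.25, Sensor 3:1344.5, Sensor 4:391.25, Sensor 5:433, Sensor 6:618.5 → nearest is Sensor 1
(18.5, -10.5) — d² to each: Sensor 1:981, Sensor 2:1631.25, Sensor 3:49, Sensor 4:1201.25, Sensor 5:782.5, Sensor 6:900 → nearest is Sensor 3
(2.5, -12.5) — d² to each: Sensor 1:245, Sensor 2:871.25, Sensor 3:281, Sensor 4:531.25, Sensor 5:312.5, Sensor 6:464 → nearest is Sensor 1
(-17, -10.5) — d² to each: Sensor 1:111.25, Sensor 2:442, Sensor 3:1309.25, Sensor 4:260.5, Sensor 5:303.25, Sensor 6:456.25 → nearest is Sensor 1
(-16, -11) — d² to each: Sensor 1:92.5, Sensor 2:462.25, Sensor 3:1232.5, Sensor 4:268.25, Sensor 5:296, Sensor 6:452.5 → nearest is Sensor 1
(8.5, 15) — d² to each: Sensor 1:1590.25, Sensor 2:620.5, Sensor 3:1156.25, Sensor 4:541, Sensor 5:354.25, Sensor 6:252.25 → nearest is Sensor 6
(-16.5, 7.5) — d² to each: Sensor 1:754, Sensor 2:9.25, Sensor 3:1850, Sensor 4:22.25, Sensor 5:130.5, Sensor 6:121 → nearest is Sensor 2
(14, 13) — d² to each: Sensor 1:1706.5, Sensor 2:906.25, Sensor 3:950.5, Sensor 4:766.25, Sensor 5:500, Sensor 6:410.5 → nearest is Sensor 6
Tally — Sensor 1:4, Sensor 2:1, Sensor 3:1, Sensor 6:2. Sensor 1 captures the most (4).

Sensor 1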